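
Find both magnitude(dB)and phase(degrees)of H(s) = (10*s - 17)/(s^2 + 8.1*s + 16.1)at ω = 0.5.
Substitute s = j*0.5: H(j0.5) = -0.931154 + 0.553386j.
|H| = 20*log₁₀(sqrt(Re²+Im²)) = 0.69 dB.
∠H = atan2(Im, Re) = 149.28°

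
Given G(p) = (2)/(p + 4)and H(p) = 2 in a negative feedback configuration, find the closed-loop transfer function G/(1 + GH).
Closed-loop T = G/(1+GH).
Numerator: G_num * H_den = 2.
Denominator: G_den * H_den + G_num * H_num = (p + 4) + (4) = p + 8.
T(p) = (2)/(p + 8)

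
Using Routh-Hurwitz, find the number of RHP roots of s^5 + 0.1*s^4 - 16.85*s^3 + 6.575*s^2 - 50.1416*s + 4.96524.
Routh array:
s^5: [1, -16.85, -50.1416]; s^4: [0.1, 6.575, 4.96524]; s^3: [-82.6, -99.794]; s^2: [6.45418, 4.96524]; s^1: [-36.2494]; s^0: [4.96524]
First column: [1, 0.1, -82.6, 6.45418, -36.2494, 4.96524]. Sign changes = RHP roots = 4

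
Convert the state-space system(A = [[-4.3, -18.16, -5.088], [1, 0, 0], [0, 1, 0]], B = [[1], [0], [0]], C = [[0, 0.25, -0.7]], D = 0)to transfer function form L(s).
L(s) = C(sI - A)⁻¹B + D.
Characteristic polynomial det(sI - A) = s^3 + 4.3*s^2 + 18.16*s + 5.088.
Numerator from C·adj(sI-A)·B + D·det(sI-A) = 0.25*s - 0.7.
L(s) = (0.25*s - 0.7)/(s^3 + 4.3*s^2 + 18.16*s + 5.088)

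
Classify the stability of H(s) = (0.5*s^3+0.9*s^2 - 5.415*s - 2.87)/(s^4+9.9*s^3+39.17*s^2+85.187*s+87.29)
Denominator: s^4 + 9.9*s^3 + 39.17*s^2 + 85.187*s + 87.29 = (s + 2.8)(s + 4.3)(s^2 + 2.8*s + 7.25). Poles: -1.4 + 2.3j, -1.4 - 2.3j, -2.8, -4.3. Stable (all poles in LHP)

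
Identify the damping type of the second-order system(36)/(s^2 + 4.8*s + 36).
Standard form: ωn²/(s²+2ζωn·s+ωn²) gives ωn=6, ζ=0.4.
Underdamped (ζ = 0.4 < 1)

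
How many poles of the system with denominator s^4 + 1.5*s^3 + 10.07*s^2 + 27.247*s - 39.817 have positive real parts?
s^4 + 1.5*s^3 + 10.07*s^2 + 27.247*s - 39.817 = (s - 1)(s + 2.9)(s^2 - 0.4*s + 13.73). Poles: -2.9, 0.2 + 3.7j, 0.2 - 3.7j, 1. RHP poles (Re>0): 3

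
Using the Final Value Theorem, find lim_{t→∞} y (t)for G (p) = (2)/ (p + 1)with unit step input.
FVT: lim_{t→∞} y(t) = lim_{p→0} p*Y(p) where Y(p) = G(p)/p.
= lim_{p→0} G(p) = G(0) = num(0)/den(0) = 2/1 = 2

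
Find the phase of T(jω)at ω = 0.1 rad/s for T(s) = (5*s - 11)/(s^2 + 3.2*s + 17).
Substitute s = j*0.1: T(j0.1) = -0.646656 + 0.0416086j.
∠T(j0.1) = atan2(Im, Re) = atan2(0.0416086, -0.646656) = 176.32°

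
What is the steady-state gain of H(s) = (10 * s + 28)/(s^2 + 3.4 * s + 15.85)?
DC gain = H(0) = num(0)/den(0) = 28/15.85 = 1.767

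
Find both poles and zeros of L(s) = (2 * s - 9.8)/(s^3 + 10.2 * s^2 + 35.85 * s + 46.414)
Set denominator = 0: s^3 + 10.2*s^2 + 35.85*s + 46.414 = (s + 4.6)(s^2 + 5.6*s + 10.09) = 0 → Poles: -2.8 + 1.5j, -2.8 - 1.5j, -4.6
Set numerator = 0: 2*s - 9.8 = 0 → Zeros: 4.9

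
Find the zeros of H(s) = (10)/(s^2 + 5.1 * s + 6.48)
Numerator is a nonzero constant (10) → Zeros: none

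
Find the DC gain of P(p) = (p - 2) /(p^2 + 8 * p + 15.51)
DC gain = P(0) = num(0)/den(0) = -2/15.51 = -0.1289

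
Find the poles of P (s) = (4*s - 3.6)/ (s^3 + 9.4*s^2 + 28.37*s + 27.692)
Set denominator = 0: s^3 + 9.4*s^2 + 28.37*s + 27.692 = (s + 4.3)(s + 2.3)(s + 2.8) = 0 → Poles: -2.3, -2.8, -4.3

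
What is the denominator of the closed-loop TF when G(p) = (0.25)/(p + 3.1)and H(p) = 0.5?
Characteristic poly = G_den * H_den + G_num * H_num = (p + 3.1) + (0.125) = p + 3.225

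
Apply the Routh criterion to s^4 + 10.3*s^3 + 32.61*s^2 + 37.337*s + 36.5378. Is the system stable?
Routh array:
s^4: [1, 32.61, 36.5378]; s^3: [10.3, 37.337]; s^2: [28.985, 36.5378]; s^1: [24.3531]; s^0: [36.5378]
First column: [1, 10.3, 28.985, 24.3531, 36.5378]. Sign changes = 0.
Yes, stable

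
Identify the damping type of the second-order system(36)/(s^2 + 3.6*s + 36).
Standard form: ωn²/(s²+2ζωn·s+ωn²) gives ωn=6, ζ=0.3.
Underdamped (ζ = 0.3 < 1)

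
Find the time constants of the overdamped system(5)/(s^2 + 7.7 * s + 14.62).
Overdamped: real poles at -3.4, -4.3. τ = -1/pole → τ₁ = 0.2941, τ₂ = 0.2326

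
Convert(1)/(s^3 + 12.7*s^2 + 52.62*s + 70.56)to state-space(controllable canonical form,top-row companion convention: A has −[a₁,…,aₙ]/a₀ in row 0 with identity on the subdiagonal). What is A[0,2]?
Reachable canonical form for den = s^3 + 12.7*s^2 + 52.62*s + 70.56: top row of A = -[a₁,a₂,...,aₙ]/a₀, ones on the subdiagonal, zeros elsewhere.
A = [[-12.7, -52.62, -70.56], [1, 0, 0], [0, 1, 0]].
A[0,2] = -70.56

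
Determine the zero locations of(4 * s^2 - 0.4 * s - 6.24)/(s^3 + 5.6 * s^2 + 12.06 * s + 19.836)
Set numerator = 0: 4*s^2 - 0.4*s - 6.24 = 4*(s - 1.3)(s + 1.2) = 0 → Zeros: -1.2, 1.3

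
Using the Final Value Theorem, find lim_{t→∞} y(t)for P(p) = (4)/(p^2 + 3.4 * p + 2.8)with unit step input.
FVT: lim_{t→∞} y(t) = lim_{p→0} p*Y(p) where Y(p) = P(p)/p.
= lim_{p→0} P(p) = P(0) = num(0)/den(0) = 4/2.8 = 1.429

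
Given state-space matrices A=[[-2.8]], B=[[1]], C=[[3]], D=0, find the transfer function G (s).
G(s) = C(sI - A)⁻¹B + D.
Characteristic polynomial det(sI - A) = s + 2.8.
Numerator from C·adj(sI-A)·B + D·det(sI-A) = 3.
G(s) = (3)/(s + 2.8)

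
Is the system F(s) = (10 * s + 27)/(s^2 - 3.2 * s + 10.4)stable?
Denominator: s^2 - 3.2*s + 10.4. Poles: 1.6 + 2.8j, 1.6 - 2.8j. All Re(p)<0: No (unstable)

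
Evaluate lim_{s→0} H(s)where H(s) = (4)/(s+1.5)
DC gain = H(0) = num(0)/den(0) = 4/1.5 = 2.667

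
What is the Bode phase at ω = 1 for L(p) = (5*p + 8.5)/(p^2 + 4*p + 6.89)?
Substitute p = j*1: L(j1) = 1.38217 - 0.0897576j.
∠L(j1) = atan2(Im, Re) = atan2(-0.0897576, 1.38217) = -3.72°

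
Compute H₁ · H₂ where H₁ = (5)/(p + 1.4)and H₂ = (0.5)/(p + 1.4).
Series: H = H₁ · H₂ = (n₁·n₂)/(d₁·d₂).
Num: n₁·n₂ = 2.5. Den: d₁·d₂ = p^2 + 2.8*p + 1.96.
H(p) = (2.5)/(p^2 + 2.8*p + 1.96)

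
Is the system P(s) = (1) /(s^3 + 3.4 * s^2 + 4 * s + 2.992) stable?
Denominator: s^3 + 3.4*s^2 + 4*s + 2.992 = (s + 2.2)(s^2 + 1.2*s + 1.36). Poles: -0.6 + 1j, -0.6 - 1j, -2.2. All Re(p)<0: Yes (stable)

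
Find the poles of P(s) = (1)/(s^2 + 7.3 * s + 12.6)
Set denominator = 0: s^2 + 7.3*s + 12.6 = (s + 2.8)(s + 4.5) = 0 → Poles: -2.8, -4.5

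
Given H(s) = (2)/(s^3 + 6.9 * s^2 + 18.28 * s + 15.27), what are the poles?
Set denominator = 0: s^3 + 6.9*s^2 + 18.28*s + 15.27 = (s + 1.5)(s^2 + 5.4*s + 10.18) = 0 → Poles: -1.5, -2.7 + 1.7j, -2.7 - 1.7j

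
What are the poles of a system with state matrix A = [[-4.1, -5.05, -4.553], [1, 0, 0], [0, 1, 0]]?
Eigenvalues solve det(λI - A) = 0.
Characteristic polynomial: λ^3 + 4.1*λ^2 + 5.05*λ + 4.553 = 0.
Factor: (λ + 2.9)(λ^2 + 1.2*λ + 1.57) = 0.
Roots: -0.6 + 1.1j, -0.6 - 1.1j, -2.9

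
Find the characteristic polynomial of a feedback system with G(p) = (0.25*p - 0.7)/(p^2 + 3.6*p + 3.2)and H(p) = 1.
Characteristic poly = G_den * H_den + G_num * H_num = (p^2 + 3.6*p + 3.2) + (0.25*p - 0.7) = p^2 + 3.85*p + 2.5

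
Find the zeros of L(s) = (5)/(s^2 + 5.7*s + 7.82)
Numerator is a nonzero constant (5) → Zeros: none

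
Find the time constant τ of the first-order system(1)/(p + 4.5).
First-order system: τ = -1/pole. Pole = -4.5. τ = -1/(-4.5) = 0.2222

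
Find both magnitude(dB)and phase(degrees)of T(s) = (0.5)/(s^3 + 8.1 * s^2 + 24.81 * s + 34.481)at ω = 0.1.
Substitute s = j*0.1: T(j0.1) = 0.0144597 - 0.00104245j.
|T| = 20*log₁₀(sqrt(Re²+Im²)) = -36.77 dB.
∠T = atan2(Im, Re) = -4.12°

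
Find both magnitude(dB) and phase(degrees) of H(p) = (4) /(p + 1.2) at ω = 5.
Substitute p = j*5: H(j5) = 0.181543 - 0.75643j.
|H| = 20*log₁₀(sqrt(Re²+Im²)) = -2.18 dB.
∠H = atan2(Im, Re) = -76.50°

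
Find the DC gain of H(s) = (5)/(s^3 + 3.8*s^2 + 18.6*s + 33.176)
DC gain = H(0) = num(0)/den(0) = 5/33.176 = 0.1507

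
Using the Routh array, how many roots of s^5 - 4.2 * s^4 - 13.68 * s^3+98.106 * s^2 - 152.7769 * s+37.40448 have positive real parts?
Routh array:
s^5: [1, -13.68, -152.7769]; s^4: [-4.2, 98.106, 37.40448]; s^3: [9.67857, -143.871]; s^2: [35.6734, 37.40448]; s^1: [-154.019]; s^0: [37.40448]
First column: [1, -4.2, 9.67857, 35.6734, -154.019, 37.40448]. Sign changes = RHP roots = 4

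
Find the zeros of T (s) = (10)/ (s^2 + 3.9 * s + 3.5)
Numerator is a nonzero constant (10) → Zeros: none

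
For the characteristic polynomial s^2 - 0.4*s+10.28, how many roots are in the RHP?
Poles: 0.2 + 3.2j, 0.2 - 3.2j. RHP poles (Re>0): 2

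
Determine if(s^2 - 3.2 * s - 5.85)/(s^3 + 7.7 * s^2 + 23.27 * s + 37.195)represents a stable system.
Denominator: s^3 + 7.7*s^2 + 23.27*s + 37.195 = (s + 4.3)(s^2 + 3.4*s + 8.65). Poles: -1.7 + 2.4j, -1.7 - 2.4j, -4.3. All Re(p)<0: Yes (stable)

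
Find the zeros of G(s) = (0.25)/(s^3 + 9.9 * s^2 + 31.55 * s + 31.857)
Numerator is a nonzero constant (0.25) → Zeros: none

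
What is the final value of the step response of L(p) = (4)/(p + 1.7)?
FVT: lim_{t→∞} y(t) = lim_{p→0} p*Y(p) where Y(p) = L(p)/p.
= lim_{p→0} L(p) = L(0) = num(0)/den(0) = 4/1.7 = 2.353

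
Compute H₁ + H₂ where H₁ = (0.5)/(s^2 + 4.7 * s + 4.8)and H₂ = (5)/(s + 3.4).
Parallel: H = H₁ + H₂ = (n₁·d₂ + n₂·d₁)/(d₁·d₂).
n₁·d₂ = 0.5*s + 1.7. n₂·d₁ = 5*s^2 + 23.5*s + 24. Sum = 5*s^2 + 24*s + 25.7. d₁·d₂ = s^3 + 8.1*s^2 + 20.78*s + 16.32.
H(s) = (5*s^2 + 24*s + 25.7)/(s^3 + 8.1*s^2 + 20.78*s + 16.32)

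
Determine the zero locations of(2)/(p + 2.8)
Numerator is a nonzero constant (2) → Zeros: none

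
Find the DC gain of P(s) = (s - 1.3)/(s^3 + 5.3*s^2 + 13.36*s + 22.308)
DC gain = P(0) = num(0)/den(0) = -1.3/22.308 = -0.05828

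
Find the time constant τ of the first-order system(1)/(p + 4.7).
First-order system: τ = -1/pole. Pole = -4.7. τ = -1/(-4.7) = 0.2128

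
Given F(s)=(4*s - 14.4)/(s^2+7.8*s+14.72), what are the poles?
Set denominator = 0: s^2 + 7.8*s + 14.72 = (s + 3.2)(s + 4.6) = 0 → Poles: -3.2, -4.6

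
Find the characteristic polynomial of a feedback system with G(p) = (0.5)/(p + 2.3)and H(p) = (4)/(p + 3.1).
Characteristic poly = G_den * H_den + G_num * H_num = (p^2 + 5.4*p + 7.13) + (2) = p^2 + 5.4*p + 9.13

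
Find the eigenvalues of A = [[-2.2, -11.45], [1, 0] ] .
Eigenvalues solve det(λI - A) = 0.
Characteristic polynomial: λ^2 + 2.2*λ + 11.45 = 0.
Roots: -1.1 + 3.2j, -1.1 - 3.2j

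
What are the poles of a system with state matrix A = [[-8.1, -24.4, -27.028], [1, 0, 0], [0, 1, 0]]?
Eigenvalues solve det(λI - A) = 0.
Characteristic polynomial: λ^3 + 8.1*λ^2 + 24.4*λ + 27.028 = 0.
Factor: (λ + 2.9)(λ^2 + 5.2*λ + 9.32) = 0.
Roots: -2.6 + 1.6j, -2.6 - 1.6j, -2.9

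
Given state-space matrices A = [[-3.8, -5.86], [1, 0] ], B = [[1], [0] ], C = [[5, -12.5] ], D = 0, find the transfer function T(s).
T(s) = C(sI - A)⁻¹B + D.
Characteristic polynomial det(sI - A) = s^2 + 3.8*s + 5.86.
Numerator from C·adj(sI-A)·B + D·det(sI-A) = 5*s - 12.5.
T(s) = (5*s - 12.5)/(s^2 + 3.8*s + 5.86)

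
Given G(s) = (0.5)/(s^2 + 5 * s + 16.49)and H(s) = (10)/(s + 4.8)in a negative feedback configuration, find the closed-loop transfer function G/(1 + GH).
Closed-loop T = G/(1+GH).
Numerator: G_num * H_den = 0.5*s + 2.4.
Denominator: G_den * H_den + G_num * H_num = (s^3 + 9.8*s^2 + 40.49*s + 79.152) + (5) = s^3 + 9.8*s^2 + 40.49*s + 84.152.
T(s) = (0.5*s + 2.4)/(s^3 + 9.8*s^2 + 40.49*s + 84.152)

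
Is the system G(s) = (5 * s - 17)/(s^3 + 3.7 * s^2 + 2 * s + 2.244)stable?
Denominator: s^3 + 3.7*s^2 + 2*s + 2.244 = (s + 3.3)(s^2 + 0.4*s + 0.68). Poles: -0.2 + 0.8j, -0.2 - 0.8j, -3.3. All Re(p)<0: Yes (stable)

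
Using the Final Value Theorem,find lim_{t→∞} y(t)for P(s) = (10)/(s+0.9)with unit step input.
FVT: lim_{t→∞} y(t) = lim_{s→0} s*Y(s) where Y(s) = P(s)/s.
= lim_{s→0} P(s) = P(0) = num(0)/den(0) = 10/0.9 = 11.11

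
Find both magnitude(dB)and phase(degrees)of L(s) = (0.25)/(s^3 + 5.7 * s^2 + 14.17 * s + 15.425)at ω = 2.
Substitute s = j*2: L(j2) = -0.00393874 - 0.0108629j.
|L| = 20*log₁₀(sqrt(Re²+Im²)) = -38.74 dB.
∠L = atan2(Im, Re) = -109.93°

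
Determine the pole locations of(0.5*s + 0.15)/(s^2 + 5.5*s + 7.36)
Set denominator = 0: s^2 + 5.5*s + 7.36 = (s + 2.3)(s + 3.2) = 0 → Poles: -2.3, -3.2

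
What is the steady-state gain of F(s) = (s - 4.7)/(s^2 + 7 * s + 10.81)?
DC gain = F(0) = num(0)/den(0) = -4.7/10.81 = -0.4348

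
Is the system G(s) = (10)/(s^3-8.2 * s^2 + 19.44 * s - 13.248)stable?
Denominator: s^3 - 8.2*s^2 + 19.44*s - 13.248 = (s - 4.6)(s - 2.4)(s - 1.2). Poles: 1.2, 2.4, 4.6. All Re(p)<0: No (unstable)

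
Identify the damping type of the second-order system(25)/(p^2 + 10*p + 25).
Standard form: ωn²/(p²+2ζωn·p+ωn²) gives ωn=5, ζ=1.
Critically damped (ζ = 1)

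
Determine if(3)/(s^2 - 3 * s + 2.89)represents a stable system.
Denominator: s^2 - 3*s + 2.89. Poles: 1.5 + 0.8j, 1.5 - 0.8j. All Re(p)<0: No (unstable)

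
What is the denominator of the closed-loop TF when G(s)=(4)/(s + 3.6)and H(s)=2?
Characteristic poly = G_den * H_den + G_num * H_num = (s + 3.6) + (8) = s + 11.6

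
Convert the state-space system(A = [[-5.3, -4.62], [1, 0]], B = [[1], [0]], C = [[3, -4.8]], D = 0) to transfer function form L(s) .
L(s) = C(sI - A)⁻¹B + D.
Characteristic polynomial det(sI - A) = s^2 + 5.3*s + 4.62.
Numerator from C·adj(sI-A)·B + D·det(sI-A) = 3*s - 4.8.
L(s) = (3*s - 4.8)/(s^2 + 5.3*s + 4.62)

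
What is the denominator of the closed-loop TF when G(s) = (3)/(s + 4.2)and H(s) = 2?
Characteristic poly = G_den * H_den + G_num * H_num = (s + 4.2) + (6) = s + 10.2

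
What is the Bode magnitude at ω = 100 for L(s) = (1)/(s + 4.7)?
Substitute s = j*100: L(j100) = 0.000468964 - 0.00997796j.
|L(j100)| = sqrt(Re² + Im²) = 0.009989.
20*log₁₀(0.009989) = -40.01 dB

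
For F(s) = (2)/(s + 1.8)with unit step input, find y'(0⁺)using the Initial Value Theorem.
IVT: y'(0⁺) = lim_{s→∞} s²·Y(s) = lim_{s→∞} s·F(s).
deg(num) = 0, deg(den) = 1, relative degree = 1, so s·F(s) → (leading num)/(leading den) = 2/1 = 2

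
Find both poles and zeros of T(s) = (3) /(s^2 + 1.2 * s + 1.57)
Set denominator = 0: s^2 + 1.2*s + 1.57 = 0 → Poles: -0.6 + 1.1j, -0.6 - 1.1j
Numerator is a nonzero constant (3) → Zeros: none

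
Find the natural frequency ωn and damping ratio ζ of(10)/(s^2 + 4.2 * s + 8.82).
Underdamped: complex pole -2.1 + 2.1j. ωn = |pole| = 2.97, ζ = -Re(pole)/ωn = 0.7071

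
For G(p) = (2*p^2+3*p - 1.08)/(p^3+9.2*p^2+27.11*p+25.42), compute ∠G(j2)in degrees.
Substitute p = j*2: G(j2) = 0.167999 + 0.155088j.
∠G(j2) = atan2(Im, Re) = atan2(0.155088, 0.167999) = 42.71°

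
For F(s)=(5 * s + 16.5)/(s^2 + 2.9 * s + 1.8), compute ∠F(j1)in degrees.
Substitute s = j*1: F(j1) = 3.06077 - 4.8453j.
∠F(j1) = atan2(Im, Re) = atan2(-4.8453, 3.06077) = -57.72°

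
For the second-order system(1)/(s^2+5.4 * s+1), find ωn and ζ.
Standard form: ωn²/(s²+2ζωn·s+ωn²).
const=1=ωn² → ωn=1, s coeff=5.4=2ζωn → ζ=2.7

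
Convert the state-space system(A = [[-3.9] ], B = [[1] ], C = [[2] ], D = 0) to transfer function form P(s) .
P(s) = C(sI - A)⁻¹B + D.
Characteristic polynomial det(sI - A) = s + 3.9.
Numerator from C·adj(sI-A)·B + D·det(sI-A) = 2.
P(s) = (2)/(s + 3.9)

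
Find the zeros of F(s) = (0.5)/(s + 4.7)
Numerator is a nonzero constant (0.5) → Zeros: none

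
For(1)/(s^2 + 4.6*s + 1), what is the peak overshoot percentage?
Standard form: ωn²/(s²+2ζωn·s+ωn²) → ωn = 1, ζ = 2.3.
ζ ≥ 1, so the response is non-oscillatory: peak overshoot = 0%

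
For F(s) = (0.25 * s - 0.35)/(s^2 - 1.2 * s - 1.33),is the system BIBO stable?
Denominator: s^2 - 1.2*s - 1.33 = (s - 1.9)(s + 0.7). Poles: -0.7, 1.9. All Re(p)<0: No (unstable)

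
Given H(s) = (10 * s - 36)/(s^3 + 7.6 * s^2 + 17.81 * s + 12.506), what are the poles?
Set denominator = 0: s^3 + 7.6*s^2 + 17.81*s + 12.506 = (s + 2.6)(s + 3.7)(s + 1.3) = 0 → Poles: -1.3, -2.6, -3.7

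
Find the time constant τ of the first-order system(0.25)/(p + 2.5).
First-order system: τ = -1/pole. Pole = -2.5. τ = -1/(-2.5) = 0.4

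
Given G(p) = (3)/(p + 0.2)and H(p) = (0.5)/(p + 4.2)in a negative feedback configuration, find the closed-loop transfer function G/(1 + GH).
Closed-loop T = G/(1+GH).
Numerator: G_num * H_den = 3*p + 12.6.
Denominator: G_den * H_den + G_num * H_num = (p^2 + 4.4*p + 0.84) + (1.5) = p^2 + 4.4*p + 2.34.
T(p) = (3*p + 12.6)/(p^2 + 4.4*p + 2.34)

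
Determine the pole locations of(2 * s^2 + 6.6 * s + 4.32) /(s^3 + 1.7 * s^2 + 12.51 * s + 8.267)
Set denominator = 0: s^3 + 1.7*s^2 + 12.51*s + 8.267 = (s + 0.7)(s^2 + s + 11.81) = 0 → Poles: -0.5 + 3.4j, -0.5 - 3.4j, -0.7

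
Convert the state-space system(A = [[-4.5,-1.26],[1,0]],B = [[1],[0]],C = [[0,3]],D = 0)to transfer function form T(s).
T(s) = C(sI - A)⁻¹B + D.
Characteristic polynomial det(sI - A) = s^2 + 4.5*s + 1.26.
Numerator from C·adj(sI-A)·B + D·det(sI-A) = 3.
T(s) = (3)/(s^2 + 4.5*s + 1.26)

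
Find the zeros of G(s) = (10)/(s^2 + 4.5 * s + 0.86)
Numerator is a nonzero constant (10) → Zeros: none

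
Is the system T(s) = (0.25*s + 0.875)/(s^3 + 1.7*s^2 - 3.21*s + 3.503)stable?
Denominator: s^3 + 1.7*s^2 - 3.21*s + 3.503 = (s + 3.1)(s^2 - 1.4*s + 1.13). Poles: -3.1, 0.7 + 0.8j, 0.7 - 0.8j. All Re(p)<0: No (unstable)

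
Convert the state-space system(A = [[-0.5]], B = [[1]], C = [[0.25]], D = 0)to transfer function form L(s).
L(s) = C(sI - A)⁻¹B + D.
Characteristic polynomial det(sI - A) = s + 0.5.
Numerator from C·adj(sI-A)·B + D·det(sI-A) = 0.25.
L(s) = (0.25)/(s + 0.5)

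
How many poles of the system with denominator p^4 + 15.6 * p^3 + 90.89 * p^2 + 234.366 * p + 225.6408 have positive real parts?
p^4 + 15.6*p^3 + 90.89*p^2 + 234.366*p + 225.6408 = (p + 3.3)(p + 4.4)(p + 3.7)(p + 4.2). Poles: -3.3, -3.7, -4.2, -4.4. RHP poles (Re>0): 0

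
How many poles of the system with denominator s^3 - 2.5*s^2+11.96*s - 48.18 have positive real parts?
s^3 - 2.5*s^2 + 11.96*s - 48.18 = (s - 3.3)(s^2 + 0.8*s + 14.6). Poles: -0.4 + 3.8j, -0.4 - 3.8j, 3.3. RHP poles (Re>0): 1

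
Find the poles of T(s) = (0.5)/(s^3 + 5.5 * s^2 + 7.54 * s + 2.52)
Set denominator = 0: s^3 + 5.5*s^2 + 7.54*s + 2.52 = (s + 0.5)(s + 3.6)(s + 1.4) = 0 → Poles: -0.5, -1.4, -3.6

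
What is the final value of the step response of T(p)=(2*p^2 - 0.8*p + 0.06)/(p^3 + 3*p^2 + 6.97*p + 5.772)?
FVT: lim_{t→∞} y(t) = lim_{p→0} p*Y(p) where Y(p) = T(p)/p.
= lim_{p→0} T(p) = T(0) = num(0)/den(0) = 0.06/5.772 = 0.0104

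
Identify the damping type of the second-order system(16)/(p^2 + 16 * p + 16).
Standard form: ωn²/(p²+2ζωn·p+ωn²) gives ωn=4, ζ=2.
Overdamped (ζ = 2 > 1)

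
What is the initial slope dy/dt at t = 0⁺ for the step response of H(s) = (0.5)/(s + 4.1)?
IVT: y'(0⁺) = lim_{s→∞} s²·Y(s) = lim_{s→∞} s·H(s).
deg(num) = 0, deg(den) = 1, relative degree = 1, so s·H(s) → (leading num)/(leading den) = 0.5/1 = 0.5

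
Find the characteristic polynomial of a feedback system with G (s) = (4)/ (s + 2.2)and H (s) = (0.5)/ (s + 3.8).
Characteristic poly = G_den * H_den + G_num * H_num = (s^2 + 6*s + 8.36) + (2) = s^2 + 6*s + 10.36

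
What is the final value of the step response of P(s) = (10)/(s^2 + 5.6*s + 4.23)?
FVT: lim_{t→∞} y(t) = lim_{s→0} s*Y(s) where Y(s) = P(s)/s.
= lim_{s→0} P(s) = P(0) = num(0)/den(0) = 10/4.23 = 2.364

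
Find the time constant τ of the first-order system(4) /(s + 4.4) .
First-order system: τ = -1/pole. Pole = -4.4. τ = -1/(-4.4) = 0.2273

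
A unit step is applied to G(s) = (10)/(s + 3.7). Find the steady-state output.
FVT: lim_{t→∞} y(t) = lim_{s→0} s*Y(s) where Y(s) = G(s)/s.
= lim_{s→0} G(s) = G(0) = num(0)/den(0) = 10/3.7 = 2.703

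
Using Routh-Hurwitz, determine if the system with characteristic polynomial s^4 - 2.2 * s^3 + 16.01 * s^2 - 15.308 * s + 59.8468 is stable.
Routh array:
s^4: [1, 16.01, 59.8468]; s^3: [-2.2, -15.308]; s^2: [9.05182, 59.8468]; s^1: [-0.762529]; s^0: [59.8468]
First column: [1, -2.2, 9.05182, -0.762529, 59.8468]. Sign changes = 4.
No, unstable (4 RHP root(s))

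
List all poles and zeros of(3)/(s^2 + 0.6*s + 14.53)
Set denominator = 0: s^2 + 0.6*s + 14.53 = 0 → Poles: -0.3 + 3.8j, -0.3 - 3.8j
Numerator is a nonzero constant (3) → Zeros: none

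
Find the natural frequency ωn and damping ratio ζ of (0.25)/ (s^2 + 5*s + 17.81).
Underdamped: complex pole -2.5 + 3.4j. ωn = |pole| = 4.22, ζ = -Re(pole)/ωn = 0.5924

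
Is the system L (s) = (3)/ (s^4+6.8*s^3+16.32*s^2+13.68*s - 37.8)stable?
Denominator: s^4 + 6.8*s^3 + 16.32*s^2 + 13.68*s - 37.8 = (s - 1)(s + 4.2)(s^2 + 3.6*s + 9). Poles: -1.8 + 2.4j, -1.8 - 2.4j, -4.2, 1. All Re(p)<0: No (unstable)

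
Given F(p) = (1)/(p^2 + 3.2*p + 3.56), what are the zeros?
Numerator is a nonzero constant (1) → Zeros: none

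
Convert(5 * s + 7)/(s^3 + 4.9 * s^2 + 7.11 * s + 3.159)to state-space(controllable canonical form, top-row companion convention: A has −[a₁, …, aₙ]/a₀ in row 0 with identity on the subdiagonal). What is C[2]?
Reachable canonical form: C = numerator coefficients (right-aligned, zero-padded to length n).
num = 5*s + 7, C = [[0, 5, 7]].
C[2] = 7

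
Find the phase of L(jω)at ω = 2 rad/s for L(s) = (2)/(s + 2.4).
Substitute s = j*2: L(j2) = 0.491803 - 0.409836j.
∠L(j2) = atan2(Im, Re) = atan2(-0.409836, 0.491803) = -39.81°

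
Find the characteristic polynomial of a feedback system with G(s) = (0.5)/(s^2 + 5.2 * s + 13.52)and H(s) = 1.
Characteristic poly = G_den * H_den + G_num * H_num = (s^2 + 5.2*s + 13.52) + (0.5) = s^2 + 5.2*s + 14.02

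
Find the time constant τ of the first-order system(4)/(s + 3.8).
First-order system: τ = -1/pole. Pole = -3.8. τ = -1/(-3.8) = 0.2632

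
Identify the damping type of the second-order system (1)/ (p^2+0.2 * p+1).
Standard form: ωn²/(p²+2ζωn·p+ωn²) gives ωn=1, ζ=0.1.
Underdamped (ζ = 0.1 < 1)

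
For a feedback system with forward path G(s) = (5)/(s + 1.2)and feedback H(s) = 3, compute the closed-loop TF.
Closed-loop T = G/(1+GH).
Numerator: G_num * H_den = 5.
Denominator: G_den * H_den + G_num * H_num = (s + 1.2) + (15) = s + 16.2.
T(s) = (5)/(s + 16.2)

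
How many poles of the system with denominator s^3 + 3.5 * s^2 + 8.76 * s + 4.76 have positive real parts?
s^3 + 3.5*s^2 + 8.76*s + 4.76 = (s + 0.7)(s^2 + 2.8*s + 6.8). Poles: -0.7, -1.4 + 2.2j, -1.4 - 2.2j. RHP poles (Re>0): 0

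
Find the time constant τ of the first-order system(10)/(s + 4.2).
First-order system: τ = -1/pole. Pole = -4.2. τ = -1/(-4.2) = 0.2381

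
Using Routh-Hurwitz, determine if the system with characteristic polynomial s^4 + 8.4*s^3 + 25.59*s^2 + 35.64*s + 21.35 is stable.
Routh array:
s^4: [1, 25.59, 21.35]; s^3: [8.4, 35.64]; s^2: [21.3471, 21.35]; s^1: [27.2389]; s^0: [21.35]
First column: [1, 8.4, 21.3471, 27.2389, 21.35]. Sign changes = 0.
Yes, stable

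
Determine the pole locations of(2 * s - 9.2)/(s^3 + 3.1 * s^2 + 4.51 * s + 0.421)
Set denominator = 0: s^3 + 3.1*s^2 + 4.51*s + 0.421 = (s + 0.1)(s^2 + 3*s + 4.21) = 0 → Poles: -0.1, -1.5 + 1.4j, -1.5 - 1.4j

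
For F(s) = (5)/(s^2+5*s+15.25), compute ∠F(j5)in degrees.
Substitute s = j*5: F(j5) = -0.0677025 - 0.173596j.
∠F(j5) = atan2(Im, Re) = atan2(-0.173596, -0.0677025) = -111.31°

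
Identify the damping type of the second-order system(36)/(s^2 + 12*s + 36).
Standard form: ωn²/(s²+2ζωn·s+ωn²) gives ωn=6, ζ=1.
Critically damped (ζ = 1)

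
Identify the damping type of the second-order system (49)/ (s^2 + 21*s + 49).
Standard form: ωn²/(s²+2ζωn·s+ωn²) gives ωn=7, ζ=1.5.
Overdamped (ζ = 1.5 > 1)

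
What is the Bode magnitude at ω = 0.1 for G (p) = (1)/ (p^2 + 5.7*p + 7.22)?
Substitute p = j*0.1: G(j0.1) = 0.137835 - 0.0108968j.
|G(j0.1)| = sqrt(Re² + Im²) = 0.1383.
20*log₁₀(0.1383) = -17.19 dB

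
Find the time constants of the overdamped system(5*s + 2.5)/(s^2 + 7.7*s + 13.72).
Overdamped: real poles at -2.8, -4.9. τ = -1/pole → τ₁ = 0.3571, τ₂ = 0.2041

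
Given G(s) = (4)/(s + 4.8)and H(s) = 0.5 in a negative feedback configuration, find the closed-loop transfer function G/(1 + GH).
Closed-loop T = G/(1+GH).
Numerator: G_num * H_den = 4.
Denominator: G_den * H_den + G_num * H_num = (s + 4.8) + (2) = s + 6.8.
T(s) = (4)/(s + 6.8)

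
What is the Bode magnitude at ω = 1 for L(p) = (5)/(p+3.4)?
Substitute p = j*1: L(j1) = 1.3535 - 0.398089j.
|L(j1)| = sqrt(Re² + Im²) = 1.411.
20*log₁₀(1.411) = 2.99 dB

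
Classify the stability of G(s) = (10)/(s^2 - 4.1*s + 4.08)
Denominator: s^2 - 4.1*s + 4.08 = (s - 1.7)(s - 2.4). Poles: 1.7, 2.4. Unstable (2 pole(s) in RHP)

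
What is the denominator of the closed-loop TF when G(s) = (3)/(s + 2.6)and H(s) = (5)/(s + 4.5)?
Characteristic poly = G_den * H_den + G_num * H_num = (s^2 + 7.1*s + 11.7) + (15) = s^2 + 7.1*s + 26.7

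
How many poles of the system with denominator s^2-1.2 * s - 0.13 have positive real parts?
s^2 - 1.2*s - 0.13 = (s - 1.3)(s + 0.1). Poles: -0.1, 1.3. RHP poles (Re>0): 1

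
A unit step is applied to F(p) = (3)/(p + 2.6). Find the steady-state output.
FVT: lim_{t→∞} y(t) = lim_{p→0} p*Y(p) where Y(p) = F(p)/p.
= lim_{p→0} F(p) = F(0) = num(0)/den(0) = 3/2.6 = 1.154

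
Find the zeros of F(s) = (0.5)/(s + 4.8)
Numerator is a nonzero constant (0.5) → Zeros: none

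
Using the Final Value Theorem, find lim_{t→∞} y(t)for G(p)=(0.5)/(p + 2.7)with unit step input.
FVT: lim_{t→∞} y(t) = lim_{p→0} p*Y(p) where Y(p) = G(p)/p.
= lim_{p→0} G(p) = G(0) = num(0)/den(0) = 0.5/2.7 = 0.1852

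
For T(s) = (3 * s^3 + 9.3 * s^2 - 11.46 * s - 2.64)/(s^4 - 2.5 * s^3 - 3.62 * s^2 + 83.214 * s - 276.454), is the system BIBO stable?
Denominator: s^4 - 2.5*s^3 - 3.62*s^2 + 83.214*s - 276.454 = (s - 3.4)(s + 4.7)(s^2 - 3.8*s + 17.3). Poles: -4.7, 1.9 + 3.7j, 1.9 - 3.7j, 3.4. All Re(p)<0: No (unstable)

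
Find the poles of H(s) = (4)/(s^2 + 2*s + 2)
Set denominator = 0: s^2 + 2*s + 2 = 0 → Poles: -1 + 1j, -1 - 1j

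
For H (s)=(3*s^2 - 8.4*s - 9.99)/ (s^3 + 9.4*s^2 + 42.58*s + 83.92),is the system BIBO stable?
Denominator: s^3 + 9.4*s^2 + 42.58*s + 83.92 = (s + 4)(s^2 + 5.4*s + 20.98). Poles: -2.7 + 3.7j, -2.7 - 3.7j, -4. All Re(p)<0: Yes (stable)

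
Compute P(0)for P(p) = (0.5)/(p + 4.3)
DC gain = P(0) = num(0)/den(0) = 0.5/4.3 = 0.1163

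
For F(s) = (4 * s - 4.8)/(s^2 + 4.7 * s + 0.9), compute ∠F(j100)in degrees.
Substitute s = j*100: F(j100) = 0.00235518 - 0.0398929j.
∠F(j100) = atan2(Im, Re) = atan2(-0.0398929, 0.00235518) = -86.62°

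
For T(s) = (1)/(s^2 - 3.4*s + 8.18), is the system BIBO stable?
Denominator: s^2 - 3.4*s + 8.18. Poles: 1.7 + 2.3j, 1.7 - 2.3j. All Re(p)<0: No (unstable)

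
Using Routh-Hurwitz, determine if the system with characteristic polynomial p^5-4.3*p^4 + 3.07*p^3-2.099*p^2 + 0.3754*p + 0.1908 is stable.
Routh array:
p^5: [1, 3.07, 0.3754]; p^4: [-4.3, -2.099, 0.1908]; p^3: [2.58186, 0.419772]; p^2: [-1.39988, 0.1908]; p^1: [0.771672]; p^0: [0.1908]
First column: [1, -4.3, 2.58186, -1.39988, 0.771672, 0.1908]. Sign changes = 4.
No, unstable (4 RHP root(s))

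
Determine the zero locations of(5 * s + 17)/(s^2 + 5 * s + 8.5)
Set numerator = 0: 5*s + 17 = 0 → Zeros: -3.4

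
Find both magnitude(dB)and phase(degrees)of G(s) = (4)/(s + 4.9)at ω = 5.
Substitute s = j*5: G(j5) = 0.399918 - 0.40808j.
|G| = 20*log₁₀(sqrt(Re²+Im²)) = -4.86 dB.
∠G = atan2(Im, Re) = -45.58°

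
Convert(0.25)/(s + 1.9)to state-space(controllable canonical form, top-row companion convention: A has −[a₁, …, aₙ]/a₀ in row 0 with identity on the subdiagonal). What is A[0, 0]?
Reachable canonical form for den = s + 1.9: top row of A = -[a₁,a₂,...,aₙ]/a₀, ones on the subdiagonal, zeros elsewhere.
A = [[-1.9]].
A[0,0] = -1.9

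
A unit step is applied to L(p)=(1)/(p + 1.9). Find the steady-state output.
FVT: lim_{t→∞} y(t) = lim_{p→0} p*Y(p) where Y(p) = L(p)/p.
= lim_{p→0} L(p) = L(0) = num(0)/den(0) = 1/1.9 = 0.5263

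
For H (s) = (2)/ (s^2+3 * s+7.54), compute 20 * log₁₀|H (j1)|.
Substitute s = j*1: H(j1) = 0.252648 - 0.115894j.
|H(j1)| = sqrt(Re² + Im²) = 0.278.
20*log₁₀(0.278) = -11.12 dB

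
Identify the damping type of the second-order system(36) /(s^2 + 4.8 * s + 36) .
Standard form: ωn²/(s²+2ζωn·s+ωn²) gives ωn=6, ζ=0.4.
Underdamped (ζ = 0.4 < 1)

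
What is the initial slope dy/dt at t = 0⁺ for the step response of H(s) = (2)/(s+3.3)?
IVT: y'(0⁺) = lim_{s→∞} s²·Y(s) = lim_{s→∞} s·H(s).
deg(num) = 0, deg(den) = 1, relative degree = 1, so s·H(s) → (leading num)/(leading den) = 2/1 = 2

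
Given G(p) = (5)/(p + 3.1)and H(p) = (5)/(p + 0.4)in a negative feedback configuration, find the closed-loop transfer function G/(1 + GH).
Closed-loop T = G/(1+GH).
Numerator: G_num * H_den = 5*p + 2.
Denominator: G_den * H_den + G_num * H_num = (p^2 + 3.5*p + 1.24) + (25) = p^2 + 3.5*p + 26.24.
T(p) = (5*p + 2)/(p^2 + 3.5*p + 26.24)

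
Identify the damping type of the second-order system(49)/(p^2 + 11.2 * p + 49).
Standard form: ωn²/(p²+2ζωn·p+ωn²) gives ωn=7, ζ=0.8.
Underdamped (ζ = 0.8 < 1)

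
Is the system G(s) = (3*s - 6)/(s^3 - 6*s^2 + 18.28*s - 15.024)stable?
Denominator: s^3 - 6*s^2 + 18.28*s - 15.024 = (s - 1.2)(s^2 - 4.8*s + 12.52). Poles: 1.2, 2.4 + 2.6j, 2.4 - 2.6j. All Re(p)<0: No (unstable)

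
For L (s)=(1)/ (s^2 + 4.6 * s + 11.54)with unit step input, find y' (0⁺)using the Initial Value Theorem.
IVT: y'(0⁺) = lim_{s→∞} s²·Y(s) = lim_{s→∞} s·L(s).
deg(num) = 0, deg(den) = 2, relative degree = 2 ≥ 2, so s·L(s) → 0. Initial slope = 0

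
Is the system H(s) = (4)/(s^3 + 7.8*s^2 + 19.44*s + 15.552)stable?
Denominator: s^3 + 7.8*s^2 + 19.44*s + 15.552 = (s + 1.8)(s + 2.4)(s + 3.6). Poles: -1.8, -2.4, -3.6. All Re(p)<0: Yes (stable)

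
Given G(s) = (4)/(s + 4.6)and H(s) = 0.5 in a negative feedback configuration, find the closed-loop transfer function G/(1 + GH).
Closed-loop T = G/(1+GH).
Numerator: G_num * H_den = 4.
Denominator: G_den * H_den + G_num * H_num = (s + 4.6) + (2) = s + 6.6.
T(s) = (4)/(s + 6.6)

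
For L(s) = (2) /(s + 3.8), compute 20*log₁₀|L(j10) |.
Substitute s = j*10: L(j10) = 0.0664103 - 0.174764j.
|L(j10)| = sqrt(Re² + Im²) = 0.187.
20*log₁₀(0.187) = -14.57 dB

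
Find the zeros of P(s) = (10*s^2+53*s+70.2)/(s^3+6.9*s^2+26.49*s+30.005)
Set numerator = 0: 10*s^2 + 53*s + 70.2 = 10*(s + 2.7)(s + 2.6) = 0 → Zeros: -2.6, -2.7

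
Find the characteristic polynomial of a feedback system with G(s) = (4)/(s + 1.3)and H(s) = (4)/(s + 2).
Characteristic poly = G_den * H_den + G_num * H_num = (s^2 + 3.3*s + 2.6) + (16) = s^2 + 3.3*s + 18.6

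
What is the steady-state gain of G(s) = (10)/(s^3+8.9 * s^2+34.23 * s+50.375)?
DC gain = G(0) = num(0)/den(0) = 10/50.375 = 0.1985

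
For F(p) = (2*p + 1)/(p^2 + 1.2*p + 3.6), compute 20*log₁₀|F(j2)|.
Substitute p = j*2: F(j2) = 1.55405 - 0.675676j.
|F(j2)| = sqrt(Re² + Im²) = 1.695.
20*log₁₀(1.695) = 4.58 dB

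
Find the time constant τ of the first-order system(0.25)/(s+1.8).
First-order system: τ = -1/pole. Pole = -1.8. τ = -1/(-1.8) = 0.5556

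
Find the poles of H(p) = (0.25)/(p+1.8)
Set denominator = 0: p + 1.8 = 0 → Poles: -1.8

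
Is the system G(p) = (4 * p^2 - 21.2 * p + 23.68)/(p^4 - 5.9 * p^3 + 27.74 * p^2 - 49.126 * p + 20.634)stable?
Denominator: p^4 - 5.9*p^3 + 27.74*p^2 - 49.126*p + 20.634 = (p - 0.6)(p - 1.9)(p^2 - 3.4*p + 18.1). Poles: 0.6, 1.7 + 3.9j, 1.7 - 3.9j, 1.9. All Re(p)<0: No (unstable)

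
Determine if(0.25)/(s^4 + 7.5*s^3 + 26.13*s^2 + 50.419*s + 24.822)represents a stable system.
Denominator: s^4 + 7.5*s^3 + 26.13*s^2 + 50.419*s + 24.822 = (s + 3.6)(s + 0.7)(s^2 + 3.2*s + 9.85). Poles: -0.7, -1.6 + 2.7j, -1.6 - 2.7j, -3.6. All Re(p)<0: Yes (stable)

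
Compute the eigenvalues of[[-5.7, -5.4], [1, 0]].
Eigenvalues solve det(λI - A) = 0.
Characteristic polynomial: λ^2 + 5.7*λ + 5.4 = 0.
Factor: (λ + 1.2)(λ + 4.5) = 0.
Roots: -1.2, -4.5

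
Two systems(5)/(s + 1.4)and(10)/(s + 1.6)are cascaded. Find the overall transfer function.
Series: H = H₁ · H₂ = (n₁·n₂)/(d₁·d₂).
Num: n₁·n₂ = 50. Den: d₁·d₂ = s^2 + 3*s + 2.24.
H(s) = (50)/(s^2 + 3*s + 2.24)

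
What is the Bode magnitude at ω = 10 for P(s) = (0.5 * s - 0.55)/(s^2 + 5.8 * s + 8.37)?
Substitute s = j*10: P(j10) = 0.0289451 - 0.0362456j.
|P(j10)| = sqrt(Re² + Im²) = 0.04638.
20*log₁₀(0.04638) = -26.67 dB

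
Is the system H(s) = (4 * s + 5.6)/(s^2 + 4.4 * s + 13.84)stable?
Denominator: s^2 + 4.4*s + 13.84. Poles: -2.2 + 3j, -2.2 - 3j. All Re(p)<0: Yes (stable)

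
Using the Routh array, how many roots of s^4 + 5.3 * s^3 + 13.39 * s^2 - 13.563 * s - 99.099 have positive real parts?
Routh array:
s^4: [1, 13.39, -99.099]; s^3: [5.3, -13.563]; s^2: [15.9491, -99.099]; s^1: [19.3684]; s^0: [-99.099]
First column: [1, 5.3, 15.9491, 19.3684, -99.099]. Sign changes = RHP roots = 1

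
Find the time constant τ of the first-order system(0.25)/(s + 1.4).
First-order system: τ = -1/pole. Pole = -1.4. τ = -1/(-1.4) = 0.7143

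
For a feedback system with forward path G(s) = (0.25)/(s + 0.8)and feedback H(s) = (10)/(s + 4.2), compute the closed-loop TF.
Closed-loop T = G/(1+GH).
Numerator: G_num * H_den = 0.25*s + 1.05.
Denominator: G_den * H_den + G_num * H_num = (s^2 + 5*s + 3.36) + (2.5) = s^2 + 5*s + 5.86.
T(s) = (0.25*s + 1.05)/(s^2 + 5*s + 5.86)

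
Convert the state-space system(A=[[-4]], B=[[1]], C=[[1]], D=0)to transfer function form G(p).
G(p) = C(pI - A)⁻¹B + D.
Characteristic polynomial det(pI - A) = p + 4.
Numerator from C·adj(pI-A)·B + D·det(pI-A) = 1.
G(p) = (1)/(p + 4)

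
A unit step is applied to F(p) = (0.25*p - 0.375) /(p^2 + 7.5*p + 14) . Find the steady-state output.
FVT: lim_{t→∞} y(t) = lim_{p→0} p*Y(p) where Y(p) = F(p)/p.
= lim_{p→0} F(p) = F(0) = num(0)/den(0) = -0.375/14 = -0.02679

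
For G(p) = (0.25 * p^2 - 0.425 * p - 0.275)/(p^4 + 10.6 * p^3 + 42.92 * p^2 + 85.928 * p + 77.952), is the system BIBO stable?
Denominator: p^4 + 10.6*p^3 + 42.92*p^2 + 85.928*p + 77.952 = (p + 4.2)(p + 3.2)(p^2 + 3.2*p + 5.8). Poles: -1.6 + 1.8j, -1.6 - 1.8j, -3.2, -4.2. All Re(p)<0: Yes (stable)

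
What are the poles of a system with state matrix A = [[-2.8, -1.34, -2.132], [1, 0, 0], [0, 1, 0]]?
Eigenvalues solve det(λI - A) = 0.
Characteristic polynomial: λ^3 + 2.8*λ^2 + 1.34*λ + 2.132 = 0.
Factor: (λ + 2.6)(λ^2 + 0.2*λ + 0.82) = 0.
Roots: -0.1 + 0.9j, -0.1 - 0.9j, -2.6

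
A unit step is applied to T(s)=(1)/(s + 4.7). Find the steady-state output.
FVT: lim_{t→∞} y(t) = lim_{s→0} s*Y(s) where Y(s) = T(s)/s.
= lim_{s→0} T(s) = T(0) = num(0)/den(0) = 1/4.7 = 0.2128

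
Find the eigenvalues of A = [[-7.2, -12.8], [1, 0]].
Eigenvalues solve det(λI - A) = 0.
Characteristic polynomial: λ^2 + 7.2*λ + 12.8 = 0.
Factor: (λ + 4)(λ + 3.2) = 0.
Roots: -3.2, -4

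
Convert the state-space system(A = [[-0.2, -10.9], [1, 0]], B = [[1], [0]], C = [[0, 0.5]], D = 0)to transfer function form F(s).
F(s) = C(sI - A)⁻¹B + D.
Characteristic polynomial det(sI - A) = s^2 + 0.2*s + 10.9.
Numerator from C·adj(sI-A)·B + D·det(sI-A) = 0.5.
F(s) = (0.5)/(s^2 + 0.2*s + 10.9)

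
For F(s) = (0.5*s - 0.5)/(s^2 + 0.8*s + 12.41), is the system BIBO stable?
Denominator: s^2 + 0.8*s + 12.41. Poles: -0.4 + 3.5j, -0.4 - 3.5j. All Re(p)<0: Yes (stable)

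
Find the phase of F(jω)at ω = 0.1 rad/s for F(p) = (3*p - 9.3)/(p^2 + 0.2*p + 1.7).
Substitute p = j*0.1: F(j0.1) = -5.50009 + 0.242605j.
∠F(j0.1) = atan2(Im, Re) = atan2(0.242605, -5.50009) = 177.47°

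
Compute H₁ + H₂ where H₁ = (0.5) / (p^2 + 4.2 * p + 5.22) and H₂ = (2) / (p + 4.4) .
Parallel: H = H₁ + H₂ = (n₁·d₂ + n₂·d₁)/(d₁·d₂).
n₁·d₂ = 0.5*p + 2.2. n₂·d₁ = 2*p^2 + 8.4*p + 10.44. Sum = 2*p^2 + 8.9*p + 12.64. d₁·d₂ = p^3 + 8.6*p^2 + 23.7*p + 22.968.
H(p) = (2*p^2 + 8.9*p + 12.64)/(p^3 + 8.6*p^2 + 23.7*p + 22.968)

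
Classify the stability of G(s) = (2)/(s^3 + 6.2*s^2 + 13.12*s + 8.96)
Denominator: s^3 + 6.2*s^2 + 13.12*s + 8.96 = (s + 1.4)(s^2 + 4.8*s + 6.4). Poles: -1.4, -2.4 + 0.8j, -2.4 - 0.8j. Stable (all poles in LHP)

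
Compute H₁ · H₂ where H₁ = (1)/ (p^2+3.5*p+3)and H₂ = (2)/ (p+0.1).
Series: H = H₁ · H₂ = (n₁·n₂)/(d₁·d₂).
Num: n₁·n₂ = 2. Den: d₁·d₂ = p^3 + 3.6*p^2 + 3.35*p + 0.3.
H(p) = (2)/(p^3 + 3.6*p^2 + 3.35*p + 0.3)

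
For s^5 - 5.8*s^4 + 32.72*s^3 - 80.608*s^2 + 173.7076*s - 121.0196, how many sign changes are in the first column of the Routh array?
Routh array:
s^5: [1, 32.72, 173.7076]; s^4: [-5.8, -80.608, -121.0196]; s^3: [18.8221, 152.842]; s^2: [-33.5099, -121.0196]; s^1: [84.867]; s^0: [-121.0196]
First column: [1, -5.8, 18.8221, -33.5099, 84.867, -121.0196]. Sign changes = 5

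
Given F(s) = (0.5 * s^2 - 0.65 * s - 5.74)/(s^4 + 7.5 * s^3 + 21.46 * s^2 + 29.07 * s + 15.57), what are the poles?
Set denominator = 0: s^4 + 7.5*s^3 + 21.46*s^2 + 29.07*s + 15.57 = (s + 3)(s + 1.5)(s^2 + 3*s + 3.46) = 0 → Poles: -1.5, -1.5 + 1.1j, -1.5 - 1.1j, -3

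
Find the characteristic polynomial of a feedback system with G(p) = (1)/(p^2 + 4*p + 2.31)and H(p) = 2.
Characteristic poly = G_den * H_den + G_num * H_num = (p^2 + 4*p + 2.31) + (2) = p^2 + 4*p + 4.31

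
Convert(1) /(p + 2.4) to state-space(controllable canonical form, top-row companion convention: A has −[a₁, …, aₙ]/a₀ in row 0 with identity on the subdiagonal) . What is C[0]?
Reachable canonical form: C = numerator coefficients (right-aligned, zero-padded to length n).
num = 1, C = [[1]].
C[0] = 1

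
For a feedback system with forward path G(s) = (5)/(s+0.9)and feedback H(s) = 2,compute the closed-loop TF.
Closed-loop T = G/(1+GH).
Numerator: G_num * H_den = 5.
Denominator: G_den * H_den + G_num * H_num = (s + 0.9) + (10) = s + 10.9.
T(s) = (5)/(s + 10.9)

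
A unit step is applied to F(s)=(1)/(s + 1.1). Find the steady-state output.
FVT: lim_{t→∞} y(t) = lim_{s→0} s*Y(s) where Y(s) = F(s)/s.
= lim_{s→0} F(s) = F(0) = num(0)/den(0) = 1/1.1 = 0.9091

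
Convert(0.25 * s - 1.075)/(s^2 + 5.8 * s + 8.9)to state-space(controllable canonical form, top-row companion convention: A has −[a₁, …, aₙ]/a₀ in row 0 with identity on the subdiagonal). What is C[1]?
Reachable canonical form: C = numerator coefficients (right-aligned, zero-padded to length n).
num = 0.25*s - 1.075, C = [[0.25, -1.075]].
C[1] = -1.075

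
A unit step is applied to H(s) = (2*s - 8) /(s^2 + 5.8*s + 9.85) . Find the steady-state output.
FVT: lim_{t→∞} y(t) = lim_{s→0} s*Y(s) where Y(s) = H(s)/s.
= lim_{s→0} H(s) = H(0) = num(0)/den(0) = -8/9.85 = -0.8122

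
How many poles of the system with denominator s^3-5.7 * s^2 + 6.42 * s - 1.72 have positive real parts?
s^3 - 5.7*s^2 + 6.42*s - 1.72 = (s - 0.4)(s - 1)(s - 4.3). Poles: 0.4, 1, 4.3. RHP poles (Re>0): 3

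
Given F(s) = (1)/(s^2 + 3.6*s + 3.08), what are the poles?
Set denominator = 0: s^2 + 3.6*s + 3.08 = (s + 2.2)(s + 1.4) = 0 → Poles: -1.4, -2.2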